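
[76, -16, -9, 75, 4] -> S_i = Random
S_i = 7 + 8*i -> [7, 15, 23, 31, 39]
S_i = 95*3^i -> [95, 285, 855, 2565, 7695]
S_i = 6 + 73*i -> [6, 79, 152, 225, 298]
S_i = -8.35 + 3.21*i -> [-8.35, -5.14, -1.93, 1.28, 4.49]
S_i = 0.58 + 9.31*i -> [0.58, 9.89, 19.2, 28.51, 37.82]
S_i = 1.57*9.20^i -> [1.57, 14.44, 132.88, 1222.54, 11247.37]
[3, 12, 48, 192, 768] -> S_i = 3*4^i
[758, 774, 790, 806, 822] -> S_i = 758 + 16*i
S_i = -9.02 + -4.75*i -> [-9.02, -13.77, -18.52, -23.27, -28.02]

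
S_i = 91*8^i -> [91, 728, 5824, 46592, 372736]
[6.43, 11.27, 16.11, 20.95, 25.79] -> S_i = 6.43 + 4.84*i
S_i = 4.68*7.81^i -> [4.68, 36.55, 285.46, 2229.46, 17412.05]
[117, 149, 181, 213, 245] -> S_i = 117 + 32*i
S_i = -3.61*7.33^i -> [-3.61, -26.46, -193.96, -1421.74, -10421.33]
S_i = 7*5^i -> [7, 35, 175, 875, 4375]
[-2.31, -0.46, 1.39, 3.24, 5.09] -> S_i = -2.31 + 1.85*i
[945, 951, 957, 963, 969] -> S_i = 945 + 6*i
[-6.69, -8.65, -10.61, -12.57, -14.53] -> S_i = -6.69 + -1.96*i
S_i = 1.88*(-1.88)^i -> [1.88, -3.53, 6.64, -12.49, 23.48]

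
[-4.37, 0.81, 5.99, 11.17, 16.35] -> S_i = -4.37 + 5.18*i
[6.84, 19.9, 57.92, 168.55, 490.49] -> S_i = 6.84*2.91^i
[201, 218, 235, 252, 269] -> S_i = 201 + 17*i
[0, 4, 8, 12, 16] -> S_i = 0 + 4*i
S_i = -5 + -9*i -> [-5, -14, -23, -32, -41]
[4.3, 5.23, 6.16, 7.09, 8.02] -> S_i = 4.30 + 0.93*i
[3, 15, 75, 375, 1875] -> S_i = 3*5^i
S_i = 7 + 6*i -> [7, 13, 19, 25, 31]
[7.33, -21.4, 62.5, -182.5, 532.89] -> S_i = 7.33*(-2.92)^i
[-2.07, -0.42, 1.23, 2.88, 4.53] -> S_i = -2.07 + 1.65*i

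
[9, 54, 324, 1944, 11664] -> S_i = 9*6^i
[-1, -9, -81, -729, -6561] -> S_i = -1*9^i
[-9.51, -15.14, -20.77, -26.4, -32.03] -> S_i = -9.51 + -5.63*i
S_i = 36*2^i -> [36, 72, 144, 288, 576]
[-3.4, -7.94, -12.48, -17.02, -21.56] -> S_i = -3.40 + -4.54*i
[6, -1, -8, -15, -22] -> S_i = 6 + -7*i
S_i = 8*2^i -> [8, 16, 32, 64, 128]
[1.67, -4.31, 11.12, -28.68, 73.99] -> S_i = 1.67*(-2.58)^i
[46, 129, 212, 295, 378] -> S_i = 46 + 83*i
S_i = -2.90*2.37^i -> [-2.9, -6.87, -16.29, -38.6, -91.49]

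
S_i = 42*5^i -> [42, 210, 1050, 5250, 26250]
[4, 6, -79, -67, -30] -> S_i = Random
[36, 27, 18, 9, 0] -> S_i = 36 + -9*i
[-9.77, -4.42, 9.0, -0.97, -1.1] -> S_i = Random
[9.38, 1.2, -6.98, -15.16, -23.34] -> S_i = 9.38 + -8.18*i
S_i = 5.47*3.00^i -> [5.47, 16.41, 49.23, 147.69, 443.07]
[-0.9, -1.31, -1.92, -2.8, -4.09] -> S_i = -0.90*1.46^i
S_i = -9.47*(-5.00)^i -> [-9.47, 47.35, -236.75, 1183.75, -5918.75]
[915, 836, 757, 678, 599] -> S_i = 915 + -79*i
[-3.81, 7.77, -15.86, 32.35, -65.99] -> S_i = -3.81*(-2.04)^i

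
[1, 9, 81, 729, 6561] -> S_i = 1*9^i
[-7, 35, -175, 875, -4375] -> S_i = -7*-5^i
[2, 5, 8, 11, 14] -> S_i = 2 + 3*i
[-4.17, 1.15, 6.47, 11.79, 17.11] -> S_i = -4.17 + 5.32*i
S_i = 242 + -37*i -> [242, 205, 168, 131, 94]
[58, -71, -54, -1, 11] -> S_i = Random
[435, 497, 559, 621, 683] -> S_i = 435 + 62*i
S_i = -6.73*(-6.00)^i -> [-6.73, 40.38, -242.28, 1453.68, -8722.08]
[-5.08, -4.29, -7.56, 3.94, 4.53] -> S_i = Random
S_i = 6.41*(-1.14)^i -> [6.41, -7.31, 8.33, -9.5, 10.83]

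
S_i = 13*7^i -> [13, 91, 637, 4459, 31213]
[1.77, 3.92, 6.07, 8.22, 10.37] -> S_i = 1.77 + 2.15*i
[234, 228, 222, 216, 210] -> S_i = 234 + -6*i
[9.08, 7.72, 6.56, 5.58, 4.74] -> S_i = 9.08*0.85^i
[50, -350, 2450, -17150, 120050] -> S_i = 50*-7^i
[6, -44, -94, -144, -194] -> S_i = 6 + -50*i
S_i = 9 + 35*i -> [9, 44, 79, 114, 149]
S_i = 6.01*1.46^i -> [6.01, 8.77, 12.81, 18.7, 27.31]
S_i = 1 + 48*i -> [1, 49, 97, 145, 193]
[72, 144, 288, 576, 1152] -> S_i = 72*2^i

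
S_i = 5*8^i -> [5, 40, 320, 2560, 20480]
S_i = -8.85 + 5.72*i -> [-8.85, -3.13, 2.59, 8.31, 14.03]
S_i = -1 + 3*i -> [-1, 2, 5, 8, 11]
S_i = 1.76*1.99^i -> [1.76, 3.5, 6.97, 13.87, 27.6]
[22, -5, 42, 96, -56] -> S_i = Random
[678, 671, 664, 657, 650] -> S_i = 678 + -7*i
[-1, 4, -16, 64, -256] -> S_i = -1*-4^i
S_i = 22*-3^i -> [22, -66, 198, -594, 1782]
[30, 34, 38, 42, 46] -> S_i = 30 + 4*i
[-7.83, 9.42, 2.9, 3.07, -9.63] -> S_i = Random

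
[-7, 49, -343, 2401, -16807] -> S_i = -7*-7^i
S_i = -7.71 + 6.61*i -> [-7.71, -1.1, 5.51, 12.12, 18.73]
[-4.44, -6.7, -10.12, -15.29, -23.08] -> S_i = -4.44*1.51^i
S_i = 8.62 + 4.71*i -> [8.62, 13.33, 18.04, 22.75, 27.46]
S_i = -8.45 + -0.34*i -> [-8.45, -8.79, -9.13, -9.47, -9.81]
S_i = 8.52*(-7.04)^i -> [8.52, -59.98, 422.26, -2972.74, 20928.12]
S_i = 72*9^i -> [72, 648, 5832, 52488, 472392]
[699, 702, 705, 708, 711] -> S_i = 699 + 3*i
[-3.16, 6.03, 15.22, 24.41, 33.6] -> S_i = -3.16 + 9.19*i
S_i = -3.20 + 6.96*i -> [-3.2, 3.76, 10.72, 17.68, 24.64]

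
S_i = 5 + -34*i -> [5, -29, -63, -97, -131]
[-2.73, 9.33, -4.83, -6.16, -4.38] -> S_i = Random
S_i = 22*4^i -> [22, 88, 352, 1408, 5632]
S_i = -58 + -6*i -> [-58, -64, -70, -76, -82]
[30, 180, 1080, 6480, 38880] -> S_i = 30*6^i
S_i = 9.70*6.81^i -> [9.7, 66.06, 449.85, 3063.47, 20862.2]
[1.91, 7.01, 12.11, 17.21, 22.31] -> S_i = 1.91 + 5.10*i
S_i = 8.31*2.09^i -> [8.31, 17.37, 36.3, 75.86, 158.56]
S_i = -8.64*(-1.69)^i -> [-8.64, 14.6, -24.68, 41.7, -70.48]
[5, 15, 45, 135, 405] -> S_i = 5*3^i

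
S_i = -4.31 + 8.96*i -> [-4.31, 4.65, 13.61, 22.57, 31.53]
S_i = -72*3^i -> [-72, -216, -648, -1944, -5832]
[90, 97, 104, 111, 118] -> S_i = 90 + 7*i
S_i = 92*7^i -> [92, 644, 4508, 31556, 220892]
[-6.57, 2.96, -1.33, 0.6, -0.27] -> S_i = -6.57*(-0.45)^i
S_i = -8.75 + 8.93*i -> [-8.75, 0.18, 9.11, 18.04, 26.97]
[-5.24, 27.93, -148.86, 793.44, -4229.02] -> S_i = -5.24*(-5.33)^i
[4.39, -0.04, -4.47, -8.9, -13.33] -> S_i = 4.39 + -4.43*i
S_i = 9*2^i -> [9, 18, 36, 72, 144]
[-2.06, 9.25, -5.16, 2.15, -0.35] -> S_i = Random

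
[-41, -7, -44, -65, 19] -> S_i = Random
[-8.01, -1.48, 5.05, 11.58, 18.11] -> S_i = -8.01 + 6.53*i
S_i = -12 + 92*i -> [-12, 80, 172, 264, 356]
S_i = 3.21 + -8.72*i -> [3.21, -5.51, -14.23, -22.95, -31.67]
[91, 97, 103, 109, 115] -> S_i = 91 + 6*i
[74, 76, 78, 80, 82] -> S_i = 74 + 2*i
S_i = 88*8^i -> [88, 704, 5632, 45056, 360448]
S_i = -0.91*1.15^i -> [-0.91, -1.05, -1.2, -1.38, -1.59]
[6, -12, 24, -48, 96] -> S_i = 6*-2^i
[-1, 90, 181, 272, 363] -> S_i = -1 + 91*i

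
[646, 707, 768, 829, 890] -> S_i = 646 + 61*i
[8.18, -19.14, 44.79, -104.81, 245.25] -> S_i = 8.18*(-2.34)^i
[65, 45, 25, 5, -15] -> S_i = 65 + -20*i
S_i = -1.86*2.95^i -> [-1.86, -5.49, -16.19, -47.75, -140.86]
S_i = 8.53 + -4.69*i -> [8.53, 3.84, -0.85, -5.54, -10.23]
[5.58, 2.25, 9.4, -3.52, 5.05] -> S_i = Random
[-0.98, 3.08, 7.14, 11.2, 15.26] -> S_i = -0.98 + 4.06*i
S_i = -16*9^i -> [-16, -144, -1296, -11664, -104976]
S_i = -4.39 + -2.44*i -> [-4.39, -6.83, -9.27, -11.71, -14.15]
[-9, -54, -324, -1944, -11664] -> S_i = -9*6^i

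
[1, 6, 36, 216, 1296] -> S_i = 1*6^i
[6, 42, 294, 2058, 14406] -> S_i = 6*7^i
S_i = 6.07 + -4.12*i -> [6.07, 1.95, -2.17, -6.29, -10.41]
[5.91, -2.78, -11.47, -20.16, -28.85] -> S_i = 5.91 + -8.69*i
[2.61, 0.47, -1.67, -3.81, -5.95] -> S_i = 2.61 + -2.14*i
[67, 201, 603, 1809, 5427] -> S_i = 67*3^i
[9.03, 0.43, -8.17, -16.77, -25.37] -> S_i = 9.03 + -8.60*i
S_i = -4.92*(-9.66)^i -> [-4.92, 47.53, -459.11, 4435.03, -42842.38]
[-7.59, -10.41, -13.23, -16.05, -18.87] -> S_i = -7.59 + -2.82*i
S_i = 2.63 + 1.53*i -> [2.63, 4.16, 5.69, 7.22, 8.75]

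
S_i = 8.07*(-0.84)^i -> [8.07, -6.78, 5.69, -4.78, 4.02]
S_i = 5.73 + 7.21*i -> [5.73, 12.94, 20.15, 27.36, 34.57]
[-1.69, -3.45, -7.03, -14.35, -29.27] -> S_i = -1.69*2.04^i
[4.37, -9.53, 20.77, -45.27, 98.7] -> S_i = 4.37*(-2.18)^i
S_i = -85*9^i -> [-85, -765, -6885, -61965, -557685]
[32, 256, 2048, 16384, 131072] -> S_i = 32*8^i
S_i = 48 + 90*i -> [48, 138, 228, 318, 408]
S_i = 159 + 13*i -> [159, 172, 185, 198, 211]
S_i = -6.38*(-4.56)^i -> [-6.38, 29.09, -132.66, 604.94, -2758.54]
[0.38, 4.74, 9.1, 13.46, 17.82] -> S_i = 0.38 + 4.36*i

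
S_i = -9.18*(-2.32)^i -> [-9.18, 21.3, -49.41, 114.63, -265.95]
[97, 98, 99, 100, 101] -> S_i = 97 + 1*i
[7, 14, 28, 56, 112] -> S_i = 7*2^i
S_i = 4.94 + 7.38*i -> [4.94, 12.32, 19.7, 27.08, 34.46]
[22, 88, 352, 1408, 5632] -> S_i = 22*4^i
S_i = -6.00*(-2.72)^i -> [-6.0, 16.32, -44.39, 120.74, -328.42]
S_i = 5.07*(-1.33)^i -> [5.07, -6.74, 8.97, -11.93, 15.86]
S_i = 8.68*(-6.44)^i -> [8.68, -55.9, 359.99, -2318.34, 14930.12]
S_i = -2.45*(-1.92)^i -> [-2.45, 4.7, -9.03, 17.34, -33.29]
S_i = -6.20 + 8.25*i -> [-6.2, 2.05, 10.3, 18.55, 26.8]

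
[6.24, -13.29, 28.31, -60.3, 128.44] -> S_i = 6.24*(-2.13)^i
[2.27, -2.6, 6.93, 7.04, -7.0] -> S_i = Random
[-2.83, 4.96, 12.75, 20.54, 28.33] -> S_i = -2.83 + 7.79*i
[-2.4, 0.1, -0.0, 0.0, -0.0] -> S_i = -2.40*(-0.04)^i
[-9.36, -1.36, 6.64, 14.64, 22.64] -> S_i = -9.36 + 8.00*i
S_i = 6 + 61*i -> [6, 67, 128, 189, 250]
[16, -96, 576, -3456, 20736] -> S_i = 16*-6^i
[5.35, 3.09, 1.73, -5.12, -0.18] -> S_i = Random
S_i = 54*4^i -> [54, 216, 864, 3456, 13824]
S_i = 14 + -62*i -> [14, -48, -110, -172, -234]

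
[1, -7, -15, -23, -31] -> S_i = 1 + -8*i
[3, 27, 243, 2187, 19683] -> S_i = 3*9^i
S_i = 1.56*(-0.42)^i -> [1.56, -0.66, 0.28, -0.12, 0.05]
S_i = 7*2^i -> [7, 14, 28, 56, 112]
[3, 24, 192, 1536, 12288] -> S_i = 3*8^i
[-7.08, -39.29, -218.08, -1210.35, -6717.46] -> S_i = -7.08*5.55^i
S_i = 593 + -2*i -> [593, 591, 589, 587, 585]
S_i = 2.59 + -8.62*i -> [2.59, -6.03, -14.65, -23.27, -31.89]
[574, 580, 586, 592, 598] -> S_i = 574 + 6*i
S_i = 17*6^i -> [17, 102, 612, 3672, 22032]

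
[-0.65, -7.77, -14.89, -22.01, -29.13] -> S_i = -0.65 + -7.12*i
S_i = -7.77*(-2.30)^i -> [-7.77, 17.87, -41.1, 94.54, -217.44]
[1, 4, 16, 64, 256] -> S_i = 1*4^i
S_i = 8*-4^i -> [8, -32, 128, -512, 2048]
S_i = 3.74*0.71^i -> [3.74, 2.66, 1.89, 1.34, 0.95]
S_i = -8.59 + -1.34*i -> [-8.59, -9.93, -11.27, -12.61, -13.95]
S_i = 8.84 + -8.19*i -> [8.84, 0.65, -7.54, -15.73, -23.92]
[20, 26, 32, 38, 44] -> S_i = 20 + 6*i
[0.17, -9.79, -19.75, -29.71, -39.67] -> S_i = 0.17 + -9.96*i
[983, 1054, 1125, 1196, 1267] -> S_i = 983 + 71*i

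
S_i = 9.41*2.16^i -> [9.41, 20.33, 43.9, 94.83, 204.84]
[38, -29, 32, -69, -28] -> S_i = Random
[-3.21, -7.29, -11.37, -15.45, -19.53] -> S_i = -3.21 + -4.08*i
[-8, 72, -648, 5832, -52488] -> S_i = -8*-9^i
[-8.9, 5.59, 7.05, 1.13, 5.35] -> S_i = Random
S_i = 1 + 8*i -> [1, 9, 17, 25, 33]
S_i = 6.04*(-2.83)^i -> [6.04, -17.09, 48.37, -136.9, 387.42]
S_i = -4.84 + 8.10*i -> [-4.84, 3.26, 11.36, 19.46, 27.56]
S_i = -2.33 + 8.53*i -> [-2.33, 6.2, 14.73, 23.26, 31.79]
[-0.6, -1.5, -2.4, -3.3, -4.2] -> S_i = -0.60 + -0.90*i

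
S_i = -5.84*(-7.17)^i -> [-5.84, 41.87, -300.23, 2152.63, -15434.39]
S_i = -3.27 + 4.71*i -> [-3.27, 1.44, 6.15, 10.86, 15.57]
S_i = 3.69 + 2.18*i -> [3.69, 5.87, 8.05, 10.23, 12.41]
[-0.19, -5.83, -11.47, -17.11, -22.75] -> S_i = -0.19 + -5.64*i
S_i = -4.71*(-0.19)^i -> [-4.71, 0.89, -0.17, 0.03, -0.01]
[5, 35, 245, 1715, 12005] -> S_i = 5*7^i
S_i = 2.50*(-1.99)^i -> [2.5, -4.97, 9.9, -19.7, 39.21]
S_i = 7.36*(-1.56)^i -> [7.36, -11.48, 17.91, -27.94, 43.59]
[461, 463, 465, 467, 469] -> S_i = 461 + 2*i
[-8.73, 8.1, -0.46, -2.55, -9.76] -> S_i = Random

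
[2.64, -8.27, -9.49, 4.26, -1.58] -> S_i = Random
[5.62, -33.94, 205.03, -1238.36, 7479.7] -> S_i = 5.62*(-6.04)^i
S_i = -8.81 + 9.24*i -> [-8.81, 0.43, 9.67, 18.91, 28.15]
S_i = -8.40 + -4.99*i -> [-8.4, -13.39, -18.38, -23.37, -28.36]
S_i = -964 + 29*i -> [-964, -935, -906, -877, -848]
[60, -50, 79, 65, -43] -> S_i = Random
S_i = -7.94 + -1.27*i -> [-7.94, -9.21, -10.48, -11.75, -13.02]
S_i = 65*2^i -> [65, 130, 260, 520, 1040]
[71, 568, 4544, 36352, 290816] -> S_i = 71*8^i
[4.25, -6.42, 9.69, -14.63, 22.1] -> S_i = 4.25*(-1.51)^i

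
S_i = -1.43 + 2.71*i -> [-1.43, 1.28, 3.99, 6.7, 9.41]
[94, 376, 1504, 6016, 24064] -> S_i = 94*4^i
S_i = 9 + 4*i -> [9, 13, 17, 21, 25]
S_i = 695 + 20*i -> [695, 715, 735, 755, 775]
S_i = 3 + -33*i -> [3, -30, -63, -96, -129]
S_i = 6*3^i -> [6, 18, 54, 162, 486]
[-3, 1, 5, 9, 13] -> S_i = -3 + 4*i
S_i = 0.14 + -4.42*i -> [0.14, -4.28, -8.7, -13.12, -17.54]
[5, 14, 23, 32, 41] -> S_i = 5 + 9*i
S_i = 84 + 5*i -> [84, 89, 94, 99, 104]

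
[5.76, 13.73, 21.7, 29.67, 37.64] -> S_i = 5.76 + 7.97*i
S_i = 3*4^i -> [3, 12, 48, 192, 768]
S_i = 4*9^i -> [4, 36, 324, 2916, 26244]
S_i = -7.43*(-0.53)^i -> [-7.43, 3.94, -2.09, 1.11, -0.59]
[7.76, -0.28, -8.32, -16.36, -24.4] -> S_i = 7.76 + -8.04*i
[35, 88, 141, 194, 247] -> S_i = 35 + 53*i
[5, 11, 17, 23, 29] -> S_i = 5 + 6*i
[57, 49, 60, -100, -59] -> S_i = Random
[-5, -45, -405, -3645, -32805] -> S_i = -5*9^i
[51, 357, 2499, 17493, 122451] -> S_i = 51*7^i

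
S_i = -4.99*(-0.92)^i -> [-4.99, 4.59, -4.22, 3.89, -3.57]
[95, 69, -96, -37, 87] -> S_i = Random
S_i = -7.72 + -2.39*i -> [-7.72, -10.11, -12.5, -14.89, -17.28]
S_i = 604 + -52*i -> [604, 552, 500, 448, 396]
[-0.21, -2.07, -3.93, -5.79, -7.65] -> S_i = -0.21 + -1.86*i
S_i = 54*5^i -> [54, 270, 1350, 6750, 33750]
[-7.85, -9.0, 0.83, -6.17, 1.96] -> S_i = Random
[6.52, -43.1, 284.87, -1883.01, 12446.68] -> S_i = 6.52*(-6.61)^i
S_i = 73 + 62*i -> [73, 135, 197, 259, 321]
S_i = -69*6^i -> [-69, -414, -2484, -14904, -89424]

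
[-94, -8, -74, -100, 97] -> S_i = Random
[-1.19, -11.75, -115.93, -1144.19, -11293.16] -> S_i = -1.19*9.87^i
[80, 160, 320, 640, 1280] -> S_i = 80*2^i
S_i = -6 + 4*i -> [-6, -2, 2, 6, 10]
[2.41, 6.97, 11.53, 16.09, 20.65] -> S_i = 2.41 + 4.56*i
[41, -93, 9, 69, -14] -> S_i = Random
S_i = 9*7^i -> [9, 63, 441, 3087, 21609]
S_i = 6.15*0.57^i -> [6.15, 3.51, 2.0, 1.14, 0.65]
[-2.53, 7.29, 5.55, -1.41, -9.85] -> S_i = Random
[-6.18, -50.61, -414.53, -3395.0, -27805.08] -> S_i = -6.18*8.19^i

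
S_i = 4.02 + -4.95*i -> [4.02, -0.93, -5.88, -10.83, -15.78]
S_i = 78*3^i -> [78, 234, 702, 2106, 6318]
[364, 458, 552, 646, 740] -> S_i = 364 + 94*i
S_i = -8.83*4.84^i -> [-8.83, -42.74, -206.85, -1001.14, -4845.54]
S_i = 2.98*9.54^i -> [2.98, 28.43, 271.21, 2587.39, 24683.67]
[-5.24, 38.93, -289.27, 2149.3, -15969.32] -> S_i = -5.24*(-7.43)^i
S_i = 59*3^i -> [59, 177, 531, 1593, 4779]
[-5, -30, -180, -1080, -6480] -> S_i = -5*6^i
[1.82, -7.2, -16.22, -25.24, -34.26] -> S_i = 1.82 + -9.02*i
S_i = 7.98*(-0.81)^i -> [7.98, -6.46, 5.24, -4.24, 3.44]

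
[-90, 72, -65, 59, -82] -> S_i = Random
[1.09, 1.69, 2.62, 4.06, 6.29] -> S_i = 1.09*1.55^i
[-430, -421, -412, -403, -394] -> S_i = -430 + 9*i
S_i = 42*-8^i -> [42, -336, 2688, -21504, 172032]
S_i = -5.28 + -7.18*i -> [-5.28, -12.46, -19.64, -26.82, -34.0]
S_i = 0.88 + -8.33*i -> [0.88, -7.45, -15.78, -24.11, -32.44]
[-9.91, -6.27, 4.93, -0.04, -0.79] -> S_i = Random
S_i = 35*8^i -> [35, 280, 2240, 17920, 143360]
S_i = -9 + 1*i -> [-9, -8, -7, -6, -5]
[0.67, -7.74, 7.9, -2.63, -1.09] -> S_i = Random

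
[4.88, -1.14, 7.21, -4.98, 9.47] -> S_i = Random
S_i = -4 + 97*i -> [-4, 93, 190, 287, 384]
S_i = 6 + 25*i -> [6, 31, 56, 81, 106]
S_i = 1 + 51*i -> [1, 52, 103, 154, 205]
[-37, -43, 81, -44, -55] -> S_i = Random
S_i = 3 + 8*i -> [3, 11, 19, 27, 35]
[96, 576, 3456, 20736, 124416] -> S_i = 96*6^i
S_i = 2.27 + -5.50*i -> [2.27, -3.23, -8.73, -14.23, -19.73]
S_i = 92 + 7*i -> [92, 99, 106, 113, 120]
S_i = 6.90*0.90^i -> [6.9, 6.21, 5.59, 5.03, 4.53]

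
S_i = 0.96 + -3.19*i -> [0.96, -2.23, -5.42, -8.61, -11.8]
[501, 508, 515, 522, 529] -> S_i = 501 + 7*i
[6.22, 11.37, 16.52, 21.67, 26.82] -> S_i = 6.22 + 5.15*i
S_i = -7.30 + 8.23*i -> [-7.3, 0.93, 9.16, 17.39, 25.62]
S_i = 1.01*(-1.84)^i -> [1.01, -1.86, 3.42, -6.29, 11.58]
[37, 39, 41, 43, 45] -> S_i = 37 + 2*i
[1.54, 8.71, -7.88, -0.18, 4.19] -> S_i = Random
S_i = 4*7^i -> [4, 28, 196, 1372, 9604]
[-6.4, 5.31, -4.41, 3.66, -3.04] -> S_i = -6.40*(-0.83)^i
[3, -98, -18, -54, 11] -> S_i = Random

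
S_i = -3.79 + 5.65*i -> [-3.79, 1.86, 7.51, 13.16, 18.81]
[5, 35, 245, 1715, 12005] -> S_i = 5*7^i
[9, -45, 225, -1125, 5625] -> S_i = 9*-5^i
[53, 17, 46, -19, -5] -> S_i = Random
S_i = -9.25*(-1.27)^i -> [-9.25, 11.75, -14.92, 18.95, -24.06]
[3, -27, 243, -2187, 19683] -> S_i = 3*-9^i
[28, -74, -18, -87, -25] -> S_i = Random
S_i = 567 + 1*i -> [567, 568, 569, 570, 571]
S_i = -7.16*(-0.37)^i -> [-7.16, 2.65, -0.98, 0.36, -0.13]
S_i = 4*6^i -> [4, 24, 144, 864, 5184]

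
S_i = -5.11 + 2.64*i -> [-5.11, -2.47, 0.17, 2.81, 5.45]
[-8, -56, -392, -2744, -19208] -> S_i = -8*7^i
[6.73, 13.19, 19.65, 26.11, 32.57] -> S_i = 6.73 + 6.46*i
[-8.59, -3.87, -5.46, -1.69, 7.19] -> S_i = Random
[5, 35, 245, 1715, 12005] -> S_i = 5*7^i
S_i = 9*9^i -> [9, 81, 729, 6561, 59049]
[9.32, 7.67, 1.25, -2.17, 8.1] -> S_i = Random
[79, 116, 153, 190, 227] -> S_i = 79 + 37*i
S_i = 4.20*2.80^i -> [4.2, 11.76, 32.93, 92.2, 258.16]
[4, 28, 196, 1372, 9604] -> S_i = 4*7^i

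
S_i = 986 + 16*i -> [986, 1002, 1018, 1034, 1050]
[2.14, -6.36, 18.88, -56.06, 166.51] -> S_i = 2.14*(-2.97)^i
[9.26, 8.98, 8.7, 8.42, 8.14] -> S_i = 9.26 + -0.28*i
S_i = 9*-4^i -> [9, -36, 144, -576, 2304]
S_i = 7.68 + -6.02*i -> [7.68, 1.66, -4.36, -10.38, -16.4]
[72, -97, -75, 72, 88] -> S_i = Random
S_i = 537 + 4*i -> [537, 541, 545, 549, 553]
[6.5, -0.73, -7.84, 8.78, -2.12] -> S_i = Random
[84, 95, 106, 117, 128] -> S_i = 84 + 11*i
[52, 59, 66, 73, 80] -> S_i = 52 + 7*i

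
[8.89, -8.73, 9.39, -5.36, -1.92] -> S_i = Random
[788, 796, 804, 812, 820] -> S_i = 788 + 8*i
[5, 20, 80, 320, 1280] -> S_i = 5*4^i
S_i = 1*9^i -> [1, 9, 81, 729, 6561]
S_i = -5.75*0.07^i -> [-5.75, -0.4, -0.03, -0.0, -0.0]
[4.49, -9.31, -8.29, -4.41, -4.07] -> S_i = Random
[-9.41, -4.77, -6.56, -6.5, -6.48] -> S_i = Random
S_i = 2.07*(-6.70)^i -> [2.07, -13.87, 92.92, -622.58, 4171.28]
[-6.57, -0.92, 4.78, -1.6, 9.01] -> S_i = Random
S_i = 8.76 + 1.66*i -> [8.76, 10.42, 12.08, 13.74, 15.4]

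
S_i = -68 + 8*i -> [-68, -60, -52, -44, -36]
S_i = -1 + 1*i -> [-1, 0, 1, 2, 3]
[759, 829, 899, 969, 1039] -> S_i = 759 + 70*i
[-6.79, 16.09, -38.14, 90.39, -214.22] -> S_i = -6.79*(-2.37)^i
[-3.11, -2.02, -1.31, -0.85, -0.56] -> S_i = -3.11*0.65^i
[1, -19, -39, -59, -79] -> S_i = 1 + -20*i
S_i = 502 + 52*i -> [502, 554, 606, 658, 710]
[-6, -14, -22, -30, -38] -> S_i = -6 + -8*i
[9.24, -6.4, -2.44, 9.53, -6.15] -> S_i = Random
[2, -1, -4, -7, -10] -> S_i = 2 + -3*i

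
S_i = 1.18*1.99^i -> [1.18, 2.35, 4.67, 9.3, 18.51]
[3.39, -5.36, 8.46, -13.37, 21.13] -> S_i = 3.39*(-1.58)^i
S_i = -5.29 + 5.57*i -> [-5.29, 0.28, 5.85, 11.42, 16.99]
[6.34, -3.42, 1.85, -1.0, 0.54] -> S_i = 6.34*(-0.54)^i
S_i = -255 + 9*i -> [-255, -246, -237, -228, -219]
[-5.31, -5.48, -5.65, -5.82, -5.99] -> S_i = -5.31 + -0.17*i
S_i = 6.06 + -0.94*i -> [6.06, 5.12, 4.18, 3.24, 2.3]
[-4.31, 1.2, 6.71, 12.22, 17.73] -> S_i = -4.31 + 5.51*i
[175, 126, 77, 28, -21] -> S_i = 175 + -49*i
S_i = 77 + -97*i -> [77, -20, -117, -214, -311]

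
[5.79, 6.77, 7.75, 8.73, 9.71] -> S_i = 5.79 + 0.98*i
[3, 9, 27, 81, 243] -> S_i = 3*3^i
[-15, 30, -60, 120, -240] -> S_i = -15*-2^i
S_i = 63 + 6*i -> [63, 69, 75, 81, 87]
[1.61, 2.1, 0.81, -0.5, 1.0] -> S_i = Random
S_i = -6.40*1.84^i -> [-6.4, -11.78, -21.67, -39.87, -73.36]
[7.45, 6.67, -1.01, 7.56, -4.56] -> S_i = Random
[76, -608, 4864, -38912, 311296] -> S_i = 76*-8^i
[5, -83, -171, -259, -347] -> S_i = 5 + -88*i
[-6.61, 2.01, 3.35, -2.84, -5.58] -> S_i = Random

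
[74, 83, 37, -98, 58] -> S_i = Random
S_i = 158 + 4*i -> [158, 162, 166, 170, 174]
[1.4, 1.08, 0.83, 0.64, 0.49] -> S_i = 1.40*0.77^i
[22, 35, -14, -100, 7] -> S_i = Random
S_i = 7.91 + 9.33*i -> [7.91, 17.24, 26.57, 35.9, 45.23]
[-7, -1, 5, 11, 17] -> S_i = -7 + 6*i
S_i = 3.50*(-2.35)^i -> [3.5, -8.22, 19.33, -45.42, 106.74]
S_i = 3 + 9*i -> [3, 12, 21, 30, 39]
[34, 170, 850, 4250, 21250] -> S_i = 34*5^i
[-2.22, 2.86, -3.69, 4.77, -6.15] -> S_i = -2.22*(-1.29)^i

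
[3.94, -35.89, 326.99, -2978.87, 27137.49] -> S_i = 3.94*(-9.11)^i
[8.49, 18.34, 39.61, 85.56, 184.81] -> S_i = 8.49*2.16^i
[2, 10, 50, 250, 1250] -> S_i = 2*5^i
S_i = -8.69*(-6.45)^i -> [-8.69, 56.05, -361.53, 2331.84, -15040.37]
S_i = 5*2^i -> [5, 10, 20, 40, 80]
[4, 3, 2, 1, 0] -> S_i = 4 + -1*i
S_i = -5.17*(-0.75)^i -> [-5.17, 3.88, -2.91, 2.18, -1.64]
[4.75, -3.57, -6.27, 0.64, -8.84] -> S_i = Random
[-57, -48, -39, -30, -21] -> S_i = -57 + 9*i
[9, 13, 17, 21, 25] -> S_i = 9 + 4*i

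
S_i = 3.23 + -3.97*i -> [3.23, -0.74, -4.71, -8.68, -12.65]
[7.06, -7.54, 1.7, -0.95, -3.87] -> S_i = Random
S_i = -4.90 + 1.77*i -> [-4.9, -3.13, -1.36, 0.41, 2.18]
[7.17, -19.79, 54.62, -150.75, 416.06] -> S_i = 7.17*(-2.76)^i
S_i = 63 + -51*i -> [63, 12, -39, -90, -141]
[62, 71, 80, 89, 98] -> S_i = 62 + 9*i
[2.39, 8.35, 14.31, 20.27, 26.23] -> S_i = 2.39 + 5.96*i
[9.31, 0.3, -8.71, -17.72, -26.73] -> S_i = 9.31 + -9.01*i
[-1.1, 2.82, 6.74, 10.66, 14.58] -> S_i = -1.10 + 3.92*i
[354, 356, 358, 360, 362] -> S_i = 354 + 2*i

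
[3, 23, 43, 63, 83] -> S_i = 3 + 20*i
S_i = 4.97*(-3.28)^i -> [4.97, -16.3, 53.47, -175.38, 575.24]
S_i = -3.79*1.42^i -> [-3.79, -5.38, -7.64, -10.85, -15.41]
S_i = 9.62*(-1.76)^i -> [9.62, -16.93, 29.8, -52.45, 92.31]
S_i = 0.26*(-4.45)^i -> [0.26, -1.16, 5.15, -22.91, 101.96]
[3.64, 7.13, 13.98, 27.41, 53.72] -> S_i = 3.64*1.96^i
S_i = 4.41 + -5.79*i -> [4.41, -1.38, -7.17, -12.96, -18.75]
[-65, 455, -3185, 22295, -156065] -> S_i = -65*-7^i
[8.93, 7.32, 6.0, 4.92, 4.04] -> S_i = 8.93*0.82^i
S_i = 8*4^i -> [8, 32, 128, 512, 2048]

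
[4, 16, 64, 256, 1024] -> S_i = 4*4^i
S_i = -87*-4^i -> [-87, 348, -1392, 5568, -22272]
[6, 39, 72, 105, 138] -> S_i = 6 + 33*i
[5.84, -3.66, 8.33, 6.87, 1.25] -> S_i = Random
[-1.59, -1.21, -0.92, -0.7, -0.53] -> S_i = -1.59*0.76^i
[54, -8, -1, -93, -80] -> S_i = Random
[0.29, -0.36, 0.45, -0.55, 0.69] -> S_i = 0.29*(-1.24)^i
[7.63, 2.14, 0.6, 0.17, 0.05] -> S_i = 7.63*0.28^i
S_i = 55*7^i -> [55, 385, 2695, 18865, 132055]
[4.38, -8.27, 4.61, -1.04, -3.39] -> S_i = Random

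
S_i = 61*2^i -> [61, 122, 244, 488, 976]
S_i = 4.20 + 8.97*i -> [4.2, 13.17, 22.14, 31.11, 40.08]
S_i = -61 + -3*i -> [-61, -64, -67, -70, -73]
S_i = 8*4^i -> [8, 32, 128, 512, 2048]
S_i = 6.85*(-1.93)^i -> [6.85, -13.22, 25.52, -49.25, 95.04]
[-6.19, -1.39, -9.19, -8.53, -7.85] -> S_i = Random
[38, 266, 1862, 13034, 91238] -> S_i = 38*7^i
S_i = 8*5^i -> [8, 40, 200, 1000, 5000]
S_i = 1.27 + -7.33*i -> [1.27, -6.06, -13.39, -20.72, -28.05]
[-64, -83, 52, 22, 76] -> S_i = Random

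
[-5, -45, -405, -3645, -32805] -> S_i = -5*9^i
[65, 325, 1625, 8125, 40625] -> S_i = 65*5^i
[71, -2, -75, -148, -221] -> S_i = 71 + -73*i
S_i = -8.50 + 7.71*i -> [-8.5, -0.79, 6.92, 14.63, 22.34]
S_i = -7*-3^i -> [-7, 21, -63, 189, -567]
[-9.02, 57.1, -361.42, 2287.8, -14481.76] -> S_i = -9.02*(-6.33)^i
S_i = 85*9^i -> [85, 765, 6885, 61965, 557685]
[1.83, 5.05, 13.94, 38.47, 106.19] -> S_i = 1.83*2.76^i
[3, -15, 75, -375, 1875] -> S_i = 3*-5^i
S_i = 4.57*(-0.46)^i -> [4.57, -2.1, 0.97, -0.44, 0.2]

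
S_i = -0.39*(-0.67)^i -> [-0.39, 0.26, -0.18, 0.12, -0.08]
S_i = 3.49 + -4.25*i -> [3.49, -0.76, -5.01, -9.26, -13.51]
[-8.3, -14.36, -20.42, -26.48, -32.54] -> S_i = -8.30 + -6.06*i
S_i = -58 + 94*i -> [-58, 36, 130, 224, 318]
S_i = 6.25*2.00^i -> [6.25, 12.5, 25.0, 50.0, 100.0]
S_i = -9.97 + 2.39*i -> [-9.97, -7.58, -5.19, -2.8, -0.41]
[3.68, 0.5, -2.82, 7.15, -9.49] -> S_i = Random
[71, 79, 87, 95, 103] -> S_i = 71 + 8*i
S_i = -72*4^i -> [-72, -288, -1152, -4608, -18432]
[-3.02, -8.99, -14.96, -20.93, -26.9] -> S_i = -3.02 + -5.97*i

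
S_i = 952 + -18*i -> [952, 934, 916, 898, 880]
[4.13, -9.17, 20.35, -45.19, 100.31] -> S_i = 4.13*(-2.22)^i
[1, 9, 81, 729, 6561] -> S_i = 1*9^i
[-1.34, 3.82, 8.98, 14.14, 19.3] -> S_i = -1.34 + 5.16*i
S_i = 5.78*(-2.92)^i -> [5.78, -16.88, 49.28, -143.91, 420.2]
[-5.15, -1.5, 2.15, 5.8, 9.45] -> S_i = -5.15 + 3.65*i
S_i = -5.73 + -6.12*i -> [-5.73, -11.85, -17.97, -24.09, -30.21]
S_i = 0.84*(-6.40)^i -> [0.84, -5.38, 34.41, -220.2, 1409.29]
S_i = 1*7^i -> [1, 7, 49, 343, 2401]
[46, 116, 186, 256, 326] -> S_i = 46 + 70*i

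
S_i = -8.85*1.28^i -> [-8.85, -11.33, -14.5, -18.56, -23.76]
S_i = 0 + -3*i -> [0, -3, -6, -9, -12]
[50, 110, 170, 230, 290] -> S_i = 50 + 60*i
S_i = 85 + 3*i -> [85, 88, 91, 94, 97]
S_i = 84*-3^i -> [84, -252, 756, -2268, 6804]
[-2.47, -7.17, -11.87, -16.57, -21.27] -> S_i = -2.47 + -4.70*i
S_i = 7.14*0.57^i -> [7.14, 4.07, 2.32, 1.32, 0.75]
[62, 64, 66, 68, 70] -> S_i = 62 + 2*i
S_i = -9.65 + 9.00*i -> [-9.65, -0.65, 8.35, 17.35, 26.35]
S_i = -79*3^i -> [-79, -237, -711, -2133, -6399]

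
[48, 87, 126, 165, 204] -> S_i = 48 + 39*i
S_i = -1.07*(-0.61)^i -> [-1.07, 0.65, -0.4, 0.24, -0.15]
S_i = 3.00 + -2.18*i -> [3.0, 0.82, -1.36, -3.54, -5.72]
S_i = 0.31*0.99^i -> [0.31, 0.31, 0.3, 0.3, 0.3]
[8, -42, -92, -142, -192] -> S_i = 8 + -50*i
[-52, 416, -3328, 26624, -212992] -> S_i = -52*-8^i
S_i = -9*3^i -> [-9, -27, -81, -243, -729]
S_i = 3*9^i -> [3, 27, 243, 2187, 19683]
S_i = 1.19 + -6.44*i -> [1.19, -5.25, -11.69, -18.13, -24.57]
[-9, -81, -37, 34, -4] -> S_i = Random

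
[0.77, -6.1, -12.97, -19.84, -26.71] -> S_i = 0.77 + -6.87*i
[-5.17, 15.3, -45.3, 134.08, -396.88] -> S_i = -5.17*(-2.96)^i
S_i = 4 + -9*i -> [4, -5, -14, -23, -32]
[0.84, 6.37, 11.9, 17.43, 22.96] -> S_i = 0.84 + 5.53*i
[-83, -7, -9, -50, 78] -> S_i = Random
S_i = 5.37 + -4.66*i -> [5.37, 0.71, -3.95, -8.61, -13.27]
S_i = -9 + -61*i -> [-9, -70, -131, -192, -253]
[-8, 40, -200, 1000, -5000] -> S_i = -8*-5^i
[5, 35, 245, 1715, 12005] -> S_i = 5*7^i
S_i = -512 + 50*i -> [-512, -462, -412, -362, -312]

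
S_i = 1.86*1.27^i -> [1.86, 2.36, 3.0, 3.81, 4.84]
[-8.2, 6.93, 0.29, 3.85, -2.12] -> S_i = Random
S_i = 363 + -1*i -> [363, 362, 361, 360, 359]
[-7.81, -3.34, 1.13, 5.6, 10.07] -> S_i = -7.81 + 4.47*i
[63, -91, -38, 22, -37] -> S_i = Random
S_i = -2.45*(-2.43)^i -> [-2.45, 5.95, -14.47, 35.15, -85.43]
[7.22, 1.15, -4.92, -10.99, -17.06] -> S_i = 7.22 + -6.07*i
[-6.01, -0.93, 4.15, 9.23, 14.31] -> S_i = -6.01 + 5.08*i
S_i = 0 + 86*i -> [0, 86, 172, 258, 344]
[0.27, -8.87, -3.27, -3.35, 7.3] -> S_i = Random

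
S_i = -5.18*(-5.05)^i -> [-5.18, 26.16, -132.1, 667.12, -3368.96]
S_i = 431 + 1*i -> [431, 432, 433, 434, 435]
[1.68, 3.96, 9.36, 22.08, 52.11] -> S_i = 1.68*2.36^i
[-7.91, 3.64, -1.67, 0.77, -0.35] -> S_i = -7.91*(-0.46)^i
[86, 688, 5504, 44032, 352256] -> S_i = 86*8^i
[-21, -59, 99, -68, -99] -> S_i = Random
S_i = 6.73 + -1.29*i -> [6.73, 5.44, 4.15, 2.86, 1.57]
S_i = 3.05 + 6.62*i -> [3.05, 9.67, 16.29, 22.91, 29.53]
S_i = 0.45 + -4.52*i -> [0.45, -4.07, -8.59, -13.11, -17.63]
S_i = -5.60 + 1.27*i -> [-5.6, -4.33, -3.06, -1.79, -0.52]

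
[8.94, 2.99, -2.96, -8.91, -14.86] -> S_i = 8.94 + -5.95*i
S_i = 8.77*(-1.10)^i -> [8.77, -9.65, 10.61, -11.67, 12.84]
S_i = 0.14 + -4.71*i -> [0.14, -4.57, -9.28, -13.99, -18.7]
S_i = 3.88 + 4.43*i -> [3.88, 8.31, 12.74, 17.17, 21.6]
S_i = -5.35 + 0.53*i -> [-5.35, -4.82, -4.29, -3.76, -3.23]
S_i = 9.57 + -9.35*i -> [9.57, 0.22, -9.13, -18.48, -27.83]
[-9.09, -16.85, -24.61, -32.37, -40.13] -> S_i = -9.09 + -7.76*i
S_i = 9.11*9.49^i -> [9.11, 86.45, 820.45, 7786.05, 73889.58]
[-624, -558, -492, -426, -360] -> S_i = -624 + 66*i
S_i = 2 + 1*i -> [2, 3, 4, 5, 6]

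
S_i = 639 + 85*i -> [639, 724, 809, 894, 979]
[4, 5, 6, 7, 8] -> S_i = 4 + 1*i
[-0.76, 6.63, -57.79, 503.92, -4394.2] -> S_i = -0.76*(-8.72)^i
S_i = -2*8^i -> [-2, -16, -128, -1024, -8192]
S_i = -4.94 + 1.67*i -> [-4.94, -3.27, -1.6, 0.07, 1.74]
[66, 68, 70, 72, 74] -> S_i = 66 + 2*i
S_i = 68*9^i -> [68, 612, 5508, 49572, 446148]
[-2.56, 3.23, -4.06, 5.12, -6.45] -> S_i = -2.56*(-1.26)^i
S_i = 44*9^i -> [44, 396, 3564, 32076, 288684]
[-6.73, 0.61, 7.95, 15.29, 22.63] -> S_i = -6.73 + 7.34*i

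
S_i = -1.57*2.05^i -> [-1.57, -3.22, -6.6, -13.53, -27.73]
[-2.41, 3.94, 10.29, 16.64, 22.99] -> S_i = -2.41 + 6.35*i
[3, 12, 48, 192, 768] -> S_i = 3*4^i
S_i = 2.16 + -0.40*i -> [2.16, 1.76, 1.36, 0.96, 0.56]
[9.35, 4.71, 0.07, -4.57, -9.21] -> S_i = 9.35 + -4.64*i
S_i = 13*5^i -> [13, 65, 325, 1625, 8125]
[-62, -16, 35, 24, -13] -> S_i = Random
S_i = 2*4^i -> [2, 8, 32, 128, 512]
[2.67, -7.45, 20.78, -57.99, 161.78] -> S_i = 2.67*(-2.79)^i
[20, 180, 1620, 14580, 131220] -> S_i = 20*9^i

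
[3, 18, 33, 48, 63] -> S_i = 3 + 15*i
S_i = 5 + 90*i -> [5, 95, 185, 275, 365]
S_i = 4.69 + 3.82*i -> [4.69, 8.51, 12.33, 16.15, 19.97]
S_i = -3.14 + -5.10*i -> [-3.14, -8.24, -13.34, -18.44, -23.54]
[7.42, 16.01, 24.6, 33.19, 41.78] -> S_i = 7.42 + 8.59*i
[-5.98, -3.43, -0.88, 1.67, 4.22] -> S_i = -5.98 + 2.55*i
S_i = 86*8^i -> [86, 688, 5504, 44032, 352256]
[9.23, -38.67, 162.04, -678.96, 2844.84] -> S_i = 9.23*(-4.19)^i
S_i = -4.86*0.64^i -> [-4.86, -3.11, -1.99, -1.27, -0.82]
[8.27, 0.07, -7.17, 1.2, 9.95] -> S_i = Random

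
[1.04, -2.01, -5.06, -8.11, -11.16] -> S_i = 1.04 + -3.05*i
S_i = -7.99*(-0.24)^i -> [-7.99, 1.92, -0.46, 0.11, -0.03]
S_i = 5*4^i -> [5, 20, 80, 320, 1280]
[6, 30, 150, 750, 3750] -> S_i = 6*5^i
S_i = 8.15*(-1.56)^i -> [8.15, -12.71, 19.83, -30.94, 48.27]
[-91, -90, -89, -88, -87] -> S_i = -91 + 1*i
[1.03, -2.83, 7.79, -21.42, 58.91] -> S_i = 1.03*(-2.75)^i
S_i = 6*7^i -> [6, 42, 294, 2058, 14406]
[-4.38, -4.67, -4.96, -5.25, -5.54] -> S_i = -4.38 + -0.29*i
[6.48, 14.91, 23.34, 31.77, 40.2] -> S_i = 6.48 + 8.43*i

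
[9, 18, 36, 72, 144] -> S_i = 9*2^i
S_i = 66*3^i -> [66, 198, 594, 1782, 5346]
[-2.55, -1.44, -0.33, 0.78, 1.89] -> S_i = -2.55 + 1.11*i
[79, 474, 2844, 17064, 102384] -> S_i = 79*6^i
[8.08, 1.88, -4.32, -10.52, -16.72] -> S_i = 8.08 + -6.20*i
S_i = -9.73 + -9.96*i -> [-9.73, -19.69, -29.65, -39.61, -49.57]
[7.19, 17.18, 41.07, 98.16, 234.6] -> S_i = 7.19*2.39^i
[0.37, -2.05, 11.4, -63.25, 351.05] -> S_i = 0.37*(-5.55)^i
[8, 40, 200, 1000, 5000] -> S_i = 8*5^i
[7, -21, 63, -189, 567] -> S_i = 7*-3^i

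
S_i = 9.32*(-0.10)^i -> [9.32, -0.93, 0.09, -0.01, 0.0]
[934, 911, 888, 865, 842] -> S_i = 934 + -23*i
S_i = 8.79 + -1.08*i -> [8.79, 7.71, 6.63, 5.55, 4.47]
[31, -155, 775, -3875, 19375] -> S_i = 31*-5^i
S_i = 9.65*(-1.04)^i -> [9.65, -10.04, 10.44, -10.85, 11.29]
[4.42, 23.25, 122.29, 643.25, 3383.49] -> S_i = 4.42*5.26^i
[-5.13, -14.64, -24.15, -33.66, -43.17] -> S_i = -5.13 + -9.51*i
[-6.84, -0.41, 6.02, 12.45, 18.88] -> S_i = -6.84 + 6.43*i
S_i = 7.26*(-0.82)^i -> [7.26, -5.95, 4.88, -4.0, 3.28]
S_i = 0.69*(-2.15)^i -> [0.69, -1.48, 3.19, -6.86, 14.74]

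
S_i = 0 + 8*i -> [0, 8, 16, 24, 32]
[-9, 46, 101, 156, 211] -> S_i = -9 + 55*i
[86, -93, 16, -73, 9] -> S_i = Random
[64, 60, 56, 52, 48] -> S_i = 64 + -4*i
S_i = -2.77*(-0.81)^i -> [-2.77, 2.24, -1.82, 1.47, -1.19]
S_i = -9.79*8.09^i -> [-9.79, -79.2, -640.74, -5183.56, -41935.01]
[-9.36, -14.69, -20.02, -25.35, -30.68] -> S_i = -9.36 + -5.33*i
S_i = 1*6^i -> [1, 6, 36, 216, 1296]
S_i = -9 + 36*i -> [-9, 27, 63, 99, 135]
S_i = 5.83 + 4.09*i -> [5.83, 9.92, 14.01, 18.1, 22.19]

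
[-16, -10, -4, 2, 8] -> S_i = -16 + 6*i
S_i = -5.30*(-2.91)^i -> [-5.3, 15.42, -44.88, 130.6, -380.06]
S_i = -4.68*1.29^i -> [-4.68, -6.04, -7.79, -10.05, -12.96]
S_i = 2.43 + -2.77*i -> [2.43, -0.34, -3.11, -5.88, -8.65]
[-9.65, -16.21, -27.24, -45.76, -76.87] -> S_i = -9.65*1.68^i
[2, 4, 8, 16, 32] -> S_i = 2*2^i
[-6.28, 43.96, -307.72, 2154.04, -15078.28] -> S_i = -6.28*(-7.00)^i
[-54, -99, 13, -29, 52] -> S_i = Random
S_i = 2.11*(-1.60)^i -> [2.11, -3.38, 5.4, -8.64, 13.83]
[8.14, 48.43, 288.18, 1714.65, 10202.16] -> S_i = 8.14*5.95^i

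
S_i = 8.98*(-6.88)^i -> [8.98, -61.78, 425.06, -2924.43, 20120.1]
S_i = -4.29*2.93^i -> [-4.29, -12.57, -36.83, -107.91, -316.18]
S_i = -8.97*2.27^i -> [-8.97, -20.36, -46.22, -104.92, -238.17]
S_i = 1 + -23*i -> [1, -22, -45, -68, -91]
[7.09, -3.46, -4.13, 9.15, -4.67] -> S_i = Random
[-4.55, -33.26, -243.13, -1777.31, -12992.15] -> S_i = -4.55*7.31^i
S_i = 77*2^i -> [77, 154, 308, 616, 1232]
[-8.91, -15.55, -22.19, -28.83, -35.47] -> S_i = -8.91 + -6.64*i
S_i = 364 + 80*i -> [364, 444, 524, 604, 684]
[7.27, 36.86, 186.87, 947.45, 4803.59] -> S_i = 7.27*5.07^i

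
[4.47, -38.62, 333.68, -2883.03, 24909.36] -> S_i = 4.47*(-8.64)^i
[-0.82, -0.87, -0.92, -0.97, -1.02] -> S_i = -0.82 + -0.05*i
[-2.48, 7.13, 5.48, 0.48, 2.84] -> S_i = Random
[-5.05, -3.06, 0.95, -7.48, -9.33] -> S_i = Random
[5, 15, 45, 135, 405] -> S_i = 5*3^i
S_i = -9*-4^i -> [-9, 36, -144, 576, -2304]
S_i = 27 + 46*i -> [27, 73, 119, 165, 211]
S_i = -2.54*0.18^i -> [-2.54, -0.46, -0.08, -0.01, -0.0]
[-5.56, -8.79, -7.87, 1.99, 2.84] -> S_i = Random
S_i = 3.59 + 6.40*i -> [3.59, 9.99, 16.39, 22.79, 29.19]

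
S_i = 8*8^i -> [8, 64, 512, 4096, 32768]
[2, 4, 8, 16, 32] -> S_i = 2*2^i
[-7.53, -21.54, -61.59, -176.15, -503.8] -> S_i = -7.53*2.86^i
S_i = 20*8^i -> [20, 160, 1280, 10240, 81920]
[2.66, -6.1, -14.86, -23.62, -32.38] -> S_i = 2.66 + -8.76*i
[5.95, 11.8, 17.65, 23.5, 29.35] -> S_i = 5.95 + 5.85*i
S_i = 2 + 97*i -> [2, 99, 196, 293, 390]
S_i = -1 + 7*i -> [-1, 6, 13, 20, 27]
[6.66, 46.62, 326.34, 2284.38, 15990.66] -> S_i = 6.66*7.00^i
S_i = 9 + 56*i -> [9, 65, 121, 177, 233]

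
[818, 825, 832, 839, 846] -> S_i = 818 + 7*i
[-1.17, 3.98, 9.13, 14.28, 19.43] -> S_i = -1.17 + 5.15*i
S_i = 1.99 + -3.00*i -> [1.99, -1.01, -4.01, -7.01, -10.01]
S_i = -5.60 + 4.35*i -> [-5.6, -1.25, 3.1, 7.45, 11.8]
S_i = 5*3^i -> [5, 15, 45, 135, 405]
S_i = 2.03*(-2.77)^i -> [2.03, -5.62, 15.58, -43.15, 119.51]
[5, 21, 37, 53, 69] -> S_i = 5 + 16*i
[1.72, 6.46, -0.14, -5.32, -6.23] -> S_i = Random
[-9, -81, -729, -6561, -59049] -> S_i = -9*9^i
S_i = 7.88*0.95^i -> [7.88, 7.49, 7.11, 6.76, 6.42]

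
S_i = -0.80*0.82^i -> [-0.8, -0.66, -0.54, -0.44, -0.36]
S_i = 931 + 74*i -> [931, 1005, 1079, 1153, 1227]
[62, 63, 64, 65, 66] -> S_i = 62 + 1*i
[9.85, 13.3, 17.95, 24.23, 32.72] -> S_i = 9.85*1.35^i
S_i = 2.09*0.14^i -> [2.09, 0.29, 0.04, 0.01, 0.0]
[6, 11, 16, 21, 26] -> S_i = 6 + 5*i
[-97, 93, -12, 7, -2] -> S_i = Random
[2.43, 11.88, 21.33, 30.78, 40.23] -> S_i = 2.43 + 9.45*i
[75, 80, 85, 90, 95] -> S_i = 75 + 5*i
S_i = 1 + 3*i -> [1, 4, 7, 10, 13]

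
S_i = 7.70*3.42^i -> [7.7, 26.33, 90.06, 308.01, 1053.4]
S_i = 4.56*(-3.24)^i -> [4.56, -14.77, 47.87, -155.1, 502.51]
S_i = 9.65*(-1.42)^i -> [9.65, -13.7, 19.46, -27.63, 39.24]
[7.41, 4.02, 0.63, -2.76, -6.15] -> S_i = 7.41 + -3.39*i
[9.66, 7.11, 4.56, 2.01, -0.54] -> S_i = 9.66 + -2.55*i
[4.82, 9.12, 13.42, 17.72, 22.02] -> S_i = 4.82 + 4.30*i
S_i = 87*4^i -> [87, 348, 1392, 5568, 22272]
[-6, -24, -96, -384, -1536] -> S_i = -6*4^i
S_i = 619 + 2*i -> [619, 621, 623, 625, 627]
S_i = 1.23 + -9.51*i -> [1.23, -8.28, -17.79, -27.3, -36.81]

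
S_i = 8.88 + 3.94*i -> [8.88, 12.82, 16.76, 20.7, 24.64]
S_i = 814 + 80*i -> [814, 894, 974, 1054, 1134]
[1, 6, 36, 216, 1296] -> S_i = 1*6^i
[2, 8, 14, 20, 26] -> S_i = 2 + 6*i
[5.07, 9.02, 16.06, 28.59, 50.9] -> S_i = 5.07*1.78^i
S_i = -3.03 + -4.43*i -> [-3.03, -7.46, -11.89, -16.32, -20.75]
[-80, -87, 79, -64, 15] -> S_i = Random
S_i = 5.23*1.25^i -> [5.23, 6.54, 8.17, 10.21, 12.77]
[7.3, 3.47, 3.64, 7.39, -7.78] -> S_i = Random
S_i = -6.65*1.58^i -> [-6.65, -10.51, -16.6, -26.23, -41.44]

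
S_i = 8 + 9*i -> [8, 17, 26, 35, 44]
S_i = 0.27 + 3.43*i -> [0.27, 3.7, 7.13, 10.56, 13.99]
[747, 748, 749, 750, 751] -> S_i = 747 + 1*i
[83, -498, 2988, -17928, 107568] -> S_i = 83*-6^i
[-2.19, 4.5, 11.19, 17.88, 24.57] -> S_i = -2.19 + 6.69*i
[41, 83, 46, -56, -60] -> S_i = Random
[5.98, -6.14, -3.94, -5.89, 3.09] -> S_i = Random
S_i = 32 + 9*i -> [32, 41, 50, 59, 68]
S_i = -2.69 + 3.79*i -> [-2.69, 1.1, 4.89, 8.68, 12.47]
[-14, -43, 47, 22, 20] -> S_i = Random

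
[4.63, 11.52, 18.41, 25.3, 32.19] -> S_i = 4.63 + 6.89*i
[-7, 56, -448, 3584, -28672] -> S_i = -7*-8^i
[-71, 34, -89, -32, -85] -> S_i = Random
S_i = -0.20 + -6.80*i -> [-0.2, -7.0, -13.8, -20.6, -27.4]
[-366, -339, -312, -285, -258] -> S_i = -366 + 27*i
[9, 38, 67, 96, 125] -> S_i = 9 + 29*i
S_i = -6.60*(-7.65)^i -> [-6.6, 50.49, -386.25, 2954.8, -22604.23]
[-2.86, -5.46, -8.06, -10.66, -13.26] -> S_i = -2.86 + -2.60*i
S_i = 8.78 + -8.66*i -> [8.78, 0.12, -8.54, -17.2, -25.86]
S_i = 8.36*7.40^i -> [8.36, 61.86, 457.79, 3387.67, 25068.78]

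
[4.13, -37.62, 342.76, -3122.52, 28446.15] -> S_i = 4.13*(-9.11)^i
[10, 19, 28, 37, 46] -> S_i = 10 + 9*i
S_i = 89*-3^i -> [89, -267, 801, -2403, 7209]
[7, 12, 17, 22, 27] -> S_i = 7 + 5*i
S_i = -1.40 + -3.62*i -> [-1.4, -5.02, -8.64, -12.26, -15.88]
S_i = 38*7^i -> [38, 266, 1862, 13034, 91238]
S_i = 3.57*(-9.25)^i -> [3.57, -33.02, 305.46, -2825.49, 26135.76]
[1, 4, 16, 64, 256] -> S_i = 1*4^i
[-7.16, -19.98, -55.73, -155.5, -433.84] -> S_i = -7.16*2.79^i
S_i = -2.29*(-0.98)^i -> [-2.29, 2.24, -2.2, 2.16, -2.11]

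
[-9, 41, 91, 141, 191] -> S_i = -9 + 50*i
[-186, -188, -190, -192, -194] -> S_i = -186 + -2*i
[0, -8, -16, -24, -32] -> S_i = 0 + -8*i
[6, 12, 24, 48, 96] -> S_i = 6*2^i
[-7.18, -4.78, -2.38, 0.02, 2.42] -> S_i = -7.18 + 2.40*i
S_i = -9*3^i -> [-9, -27, -81, -243, -729]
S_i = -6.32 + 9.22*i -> [-6.32, 2.9, 12.12, 21.34, 30.56]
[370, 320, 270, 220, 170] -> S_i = 370 + -50*i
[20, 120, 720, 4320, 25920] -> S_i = 20*6^i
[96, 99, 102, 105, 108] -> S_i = 96 + 3*i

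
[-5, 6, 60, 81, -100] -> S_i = Random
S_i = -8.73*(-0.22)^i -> [-8.73, 1.92, -0.42, 0.09, -0.02]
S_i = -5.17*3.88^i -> [-5.17, -20.06, -77.83, -301.99, -1171.7]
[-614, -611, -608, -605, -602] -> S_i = -614 + 3*i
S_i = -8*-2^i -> [-8, 16, -32, 64, -128]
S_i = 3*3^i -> [3, 9, 27, 81, 243]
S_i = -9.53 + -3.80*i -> [-9.53, -13.33, -17.13, -20.93, -24.73]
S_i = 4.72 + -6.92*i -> [4.72, -2.2, -9.12, -16.04, -22.96]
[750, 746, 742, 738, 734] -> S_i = 750 + -4*i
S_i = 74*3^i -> [74, 222, 666, 1998, 5994]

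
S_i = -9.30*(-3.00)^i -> [-9.3, 27.9, -83.7, 251.1, -753.3]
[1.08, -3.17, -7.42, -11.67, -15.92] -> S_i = 1.08 + -4.25*i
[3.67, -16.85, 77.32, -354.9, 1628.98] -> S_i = 3.67*(-4.59)^i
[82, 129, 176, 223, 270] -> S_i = 82 + 47*i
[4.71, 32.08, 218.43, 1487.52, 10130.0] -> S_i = 4.71*6.81^i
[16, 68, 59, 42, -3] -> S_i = Random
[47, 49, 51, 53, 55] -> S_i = 47 + 2*i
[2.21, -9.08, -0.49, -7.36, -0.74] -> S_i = Random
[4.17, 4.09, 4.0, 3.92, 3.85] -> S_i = 4.17*0.98^i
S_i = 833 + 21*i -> [833, 854, 875, 896, 917]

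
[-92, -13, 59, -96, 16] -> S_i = Random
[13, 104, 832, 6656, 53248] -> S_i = 13*8^i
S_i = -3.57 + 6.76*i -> [-3.57, 3.19, 9.95, 16.71, 23.47]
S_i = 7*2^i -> [7, 14, 28, 56, 112]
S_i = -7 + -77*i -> [-7, -84, -161, -238, -315]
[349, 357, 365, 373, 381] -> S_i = 349 + 8*i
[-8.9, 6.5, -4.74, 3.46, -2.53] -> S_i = -8.90*(-0.73)^i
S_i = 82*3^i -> [82, 246, 738, 2214, 6642]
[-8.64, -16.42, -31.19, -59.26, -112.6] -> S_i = -8.64*1.90^i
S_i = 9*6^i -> [9, 54, 324, 1944, 11664]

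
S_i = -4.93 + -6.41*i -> [-4.93, -11.34, -17.75, -24.16, -30.57]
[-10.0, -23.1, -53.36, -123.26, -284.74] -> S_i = -10.00*2.31^i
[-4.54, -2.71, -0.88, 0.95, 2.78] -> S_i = -4.54 + 1.83*i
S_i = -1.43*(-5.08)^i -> [-1.43, 7.26, -36.9, 187.47, -952.34]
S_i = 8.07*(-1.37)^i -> [8.07, -11.06, 15.15, -20.75, 28.43]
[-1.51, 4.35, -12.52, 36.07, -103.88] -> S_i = -1.51*(-2.88)^i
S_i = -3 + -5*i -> [-3, -8, -13, -18, -23]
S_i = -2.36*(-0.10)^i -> [-2.36, 0.24, -0.02, 0.0, -0.0]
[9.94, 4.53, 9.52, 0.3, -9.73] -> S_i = Random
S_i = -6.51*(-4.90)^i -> [-6.51, 31.9, -156.31, 765.89, -3752.89]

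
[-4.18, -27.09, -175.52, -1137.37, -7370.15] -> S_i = -4.18*6.48^i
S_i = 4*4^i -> [4, 16, 64, 256, 1024]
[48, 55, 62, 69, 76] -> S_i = 48 + 7*i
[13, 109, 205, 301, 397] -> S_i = 13 + 96*i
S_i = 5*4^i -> [5, 20, 80, 320, 1280]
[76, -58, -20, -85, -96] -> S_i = Random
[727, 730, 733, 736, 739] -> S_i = 727 + 3*i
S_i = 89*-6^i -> [89, -534, 3204, -19224, 115344]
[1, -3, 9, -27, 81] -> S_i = 1*-3^i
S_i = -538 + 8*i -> [-538, -530, -522, -514, -506]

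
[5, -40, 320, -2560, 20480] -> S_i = 5*-8^i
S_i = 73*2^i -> [73, 146, 292, 584, 1168]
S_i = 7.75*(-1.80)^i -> [7.75, -13.95, 25.11, -45.2, 81.36]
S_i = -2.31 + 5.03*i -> [-2.31, 2.72, 7.75, 12.78, 17.81]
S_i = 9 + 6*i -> [9, 15, 21, 27, 33]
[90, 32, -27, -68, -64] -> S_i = Random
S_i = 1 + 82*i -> [1, 83, 165, 247, 329]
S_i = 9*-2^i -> [9, -18, 36, -72, 144]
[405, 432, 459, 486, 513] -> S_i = 405 + 27*i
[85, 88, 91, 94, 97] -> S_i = 85 + 3*i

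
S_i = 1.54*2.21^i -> [1.54, 3.4, 7.52, 16.62, 36.74]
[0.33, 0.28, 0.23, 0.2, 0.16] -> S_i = 0.33*0.84^i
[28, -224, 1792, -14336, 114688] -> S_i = 28*-8^i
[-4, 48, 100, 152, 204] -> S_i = -4 + 52*i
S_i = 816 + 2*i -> [816, 818, 820, 822, 824]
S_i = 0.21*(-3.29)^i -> [0.21, -0.69, 2.27, -7.48, 24.6]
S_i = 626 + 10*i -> [626, 636, 646, 656, 666]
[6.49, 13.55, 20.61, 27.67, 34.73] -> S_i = 6.49 + 7.06*i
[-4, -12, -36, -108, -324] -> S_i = -4*3^i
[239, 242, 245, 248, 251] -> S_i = 239 + 3*i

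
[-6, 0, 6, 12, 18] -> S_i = -6 + 6*i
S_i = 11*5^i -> [11, 55, 275, 1375, 6875]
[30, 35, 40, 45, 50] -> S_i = 30 + 5*i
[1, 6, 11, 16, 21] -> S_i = 1 + 5*i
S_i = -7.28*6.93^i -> [-7.28, -50.45, -349.62, -2422.88, -16790.53]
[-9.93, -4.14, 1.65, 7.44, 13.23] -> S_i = -9.93 + 5.79*i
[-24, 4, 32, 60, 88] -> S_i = -24 + 28*i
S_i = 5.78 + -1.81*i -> [5.78, 3.97, 2.16, 0.35, -1.46]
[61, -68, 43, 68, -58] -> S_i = Random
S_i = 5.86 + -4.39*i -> [5.86, 1.47, -2.92, -7.31, -11.7]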